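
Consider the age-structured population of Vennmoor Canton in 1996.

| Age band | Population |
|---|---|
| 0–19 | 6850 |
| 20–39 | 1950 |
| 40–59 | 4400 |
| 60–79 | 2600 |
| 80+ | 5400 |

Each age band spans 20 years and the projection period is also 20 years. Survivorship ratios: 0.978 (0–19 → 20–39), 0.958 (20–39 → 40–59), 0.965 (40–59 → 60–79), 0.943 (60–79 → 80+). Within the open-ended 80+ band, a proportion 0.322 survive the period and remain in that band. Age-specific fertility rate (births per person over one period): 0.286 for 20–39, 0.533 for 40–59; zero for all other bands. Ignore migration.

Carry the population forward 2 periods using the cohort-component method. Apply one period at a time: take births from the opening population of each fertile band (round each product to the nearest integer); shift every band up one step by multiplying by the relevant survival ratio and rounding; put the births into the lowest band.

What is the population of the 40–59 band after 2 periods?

6418

Let band 1 be 0–19 through band 5 = 80+.
— Period 1 —
Births: 1950 × 0.286 = 558 ; 4400 × 0.533 = 2345 → total 2903
Band 2: 6850 × 0.978 = 6699
Band 3: 1950 × 0.958 = 1868
Band 4: 4400 × 0.965 = 4246
Band 5: 2600 × 0.943 + 5400 × 0.322 = 2452 + 1739 = 4191
Population now: 0–19=2903, 20–39=6699, 40–59=1868, 60–79=4246, 80+=4191
— Period 2 —
Births: 6699 × 0.286 = 1916 ; 1868 × 0.533 = 996 → total 2912
Band 2: 2903 × 0.978 = 2839
Band 3: 6699 × 0.958 = 6418
Band 4: 1868 × 0.965 = 1803
Band 5: 4246 × 0.943 + 4191 × 0.322 = 4004 + 1350 = 5354
Population now: 0–19=2912, 20–39=2839, 40–59=6418, 60–79=1803, 80+=5354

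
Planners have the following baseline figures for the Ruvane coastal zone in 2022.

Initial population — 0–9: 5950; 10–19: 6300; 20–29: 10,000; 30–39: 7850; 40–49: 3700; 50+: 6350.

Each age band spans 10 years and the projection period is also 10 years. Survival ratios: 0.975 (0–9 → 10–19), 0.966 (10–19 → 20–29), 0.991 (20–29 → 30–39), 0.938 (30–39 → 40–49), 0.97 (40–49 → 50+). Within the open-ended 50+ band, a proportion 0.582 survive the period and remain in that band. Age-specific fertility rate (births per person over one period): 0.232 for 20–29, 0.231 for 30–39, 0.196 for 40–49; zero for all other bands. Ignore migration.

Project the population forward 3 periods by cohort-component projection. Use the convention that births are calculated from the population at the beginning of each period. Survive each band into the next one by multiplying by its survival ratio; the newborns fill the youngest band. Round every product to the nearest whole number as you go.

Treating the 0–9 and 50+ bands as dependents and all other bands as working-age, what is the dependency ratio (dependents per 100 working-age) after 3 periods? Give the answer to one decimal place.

96.9

(Groups numbered youngest = 1 to oldest = 6.)
After projecting period 1:
Births: 10000 * 0.232 = 2320, 7850 * 0.231 = 1813, 3700 * 0.196 = 725 — total 4858
Group 2: 5950 * 0.975 = 5801
Group 3: 6300 * 0.966 = 6086
Group 4: 10000 * 0.991 = 9910
Group 5: 7850 * 0.938 = 7363
Group 6: 3700 * 0.97 + 6350 * 0.582 = 3589 + 3696 = 7285
Population now: 0–9=4858, 10–19=5801, 20–29=6086, 30–39=9910, 40–49=7363, 50+=7285
After projecting period 2:
Births: 6086 * 0.232 = 1412, 9910 * 0.231 = 2289, 7363 * 0.196 = 1443 — total 5144
Group 2: 4858 * 0.975 = 4737
Group 3: 5801 * 0.966 = 5604
Group 4: 6086 * 0.991 = 6031
Group 5: 9910 * 0.938 = 9296
Group 6: 7363 * 0.97 + 7285 * 0.582 = 7142 + 4240 = 11382
Population now: 0–9=5144, 10–19=4737, 20–29=5604, 30–39=6031, 40–49=9296, 50+=11382
After projecting period 3:
Births: 5604 * 0.232 = 1300, 6031 * 0.231 = 1393, 9296 * 0.196 = 1822 — total 4515
Group 2: 5144 * 0.975 = 5015
Group 3: 4737 * 0.966 = 4576
Group 4: 5604 * 0.991 = 5554
Group 5: 6031 * 0.938 = 5657
Group 6: 9296 * 0.97 + 11382 * 0.582 = 9017 + 6624 = 15641
Population now: 0–9=4515, 10–19=5015, 20–29=4576, 30–39=5554, 40–49=5657, 50+=15641
Dependents (band 0–9 + band 50+) = 4515 + 15641 = 20156; working-age = 20802; ratio = 20156/20802 × 100 = 96.9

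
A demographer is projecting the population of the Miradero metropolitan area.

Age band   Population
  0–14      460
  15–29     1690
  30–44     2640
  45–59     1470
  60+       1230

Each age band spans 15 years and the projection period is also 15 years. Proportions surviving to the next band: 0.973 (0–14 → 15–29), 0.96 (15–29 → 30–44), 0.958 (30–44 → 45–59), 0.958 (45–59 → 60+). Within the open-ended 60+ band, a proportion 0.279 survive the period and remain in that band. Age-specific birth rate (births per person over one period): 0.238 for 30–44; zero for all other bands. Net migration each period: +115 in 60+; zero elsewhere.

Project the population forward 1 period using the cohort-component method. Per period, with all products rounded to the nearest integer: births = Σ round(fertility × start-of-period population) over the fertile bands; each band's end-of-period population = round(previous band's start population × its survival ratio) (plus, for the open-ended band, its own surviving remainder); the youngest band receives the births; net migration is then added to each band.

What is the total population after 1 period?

7093

Let group 1 be 0–14 through group 5 = 60+.
[period 1]
Births: 2640 × 0.238 = 628
Group 2: 460 × 0.973 = 448
Group 3: 1690 × 0.96 = 1622
Group 4: 2640 × 0.958 = 2529
Group 5: 1470 × 0.958 + 1230 × 0.279 = 1408 + 343 = 1751
Net migration: Group 5 + 115 → 1866
End of period: [628, 448, 1622, 2529, 1866]
Total after period 1: 628 + 448 + 1622 + 2529 + 1866 = 7093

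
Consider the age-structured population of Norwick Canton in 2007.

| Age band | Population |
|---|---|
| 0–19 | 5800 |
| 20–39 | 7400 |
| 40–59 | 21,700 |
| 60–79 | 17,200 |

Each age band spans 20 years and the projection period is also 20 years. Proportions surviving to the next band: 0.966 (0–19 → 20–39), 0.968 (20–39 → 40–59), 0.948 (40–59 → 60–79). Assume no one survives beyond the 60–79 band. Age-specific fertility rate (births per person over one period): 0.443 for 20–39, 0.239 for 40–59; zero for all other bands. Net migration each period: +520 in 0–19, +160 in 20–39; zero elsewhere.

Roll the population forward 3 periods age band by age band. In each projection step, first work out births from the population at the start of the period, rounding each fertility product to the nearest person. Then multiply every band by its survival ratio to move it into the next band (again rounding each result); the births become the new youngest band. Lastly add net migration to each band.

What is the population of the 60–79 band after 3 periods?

Period 1:
Births: 7400 × 0.443 = 3278  |  21700 × 0.239 = 5186 → total 8464
20–39: 5800 × 0.966 = 5603
40–59: 7400 × 0.968 = 7163
60–79: 21700 × 0.948 = 20572
Net migration: 0–19 + 520 → 8984; 20–39 + 160 → 5763
End of period: [8984, 5763, 7163, 20572]
Period 2:
Births: 5763 × 0.443 = 2553  |  7163 × 0.239 = 1712 → total 4265
20–39: 8984 × 0.966 = 8679
40–59: 5763 × 0.968 = 5579
60–79: 7163 × 0.948 = 6791
Net migration: 0–19 + 520 → 4785; 20–39 + 160 → 8839
End of period: [4785, 8839, 5579, 6791]
Period 3:
Births: 8839 × 0.443 = 3916  |  5579 × 0.239 = 1333 → total 5249
20–39: 4785 × 0.966 = 4622
40–59: 8839 × 0.968 = 8556
60–79: 5579 × 0.948 = 5289
Net migration: 0–19 + 520 → 5769; 20–39 + 160 → 4782
End of period: [5769, 4782, 8556, 5289]

5289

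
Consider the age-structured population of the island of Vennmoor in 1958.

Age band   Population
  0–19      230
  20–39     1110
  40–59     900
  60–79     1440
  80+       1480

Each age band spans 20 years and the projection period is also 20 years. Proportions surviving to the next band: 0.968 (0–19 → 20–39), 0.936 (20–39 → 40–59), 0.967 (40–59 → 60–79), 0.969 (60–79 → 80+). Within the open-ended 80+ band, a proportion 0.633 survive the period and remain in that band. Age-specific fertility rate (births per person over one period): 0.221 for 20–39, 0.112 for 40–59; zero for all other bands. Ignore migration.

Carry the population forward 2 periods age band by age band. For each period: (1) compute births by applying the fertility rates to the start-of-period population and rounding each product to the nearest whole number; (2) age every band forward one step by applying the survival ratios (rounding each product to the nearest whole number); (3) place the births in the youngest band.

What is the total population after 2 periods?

After projecting period 1:
Births: 1110 × 0.221 = 245, 900 × 0.112 = 101 → 346
20–39: 230 × 0.968 = 223
40–59: 1110 × 0.936 = 1039
60–79: 900 × 0.967 = 870
80+: 1440 × 0.969 + 1480 × 0.633 = 1395 + 937 = 2332
→ [346, 223, 1039, 870, 2332]
After projecting period 2:
Births: 223 × 0.221 = 49, 1039 × 0.112 = 116 → 165
20–39: 346 × 0.968 = 335
40–59: 223 × 0.936 = 209
60–79: 1039 × 0.967 = 1005
80+: 870 × 0.969 + 2332 × 0.633 = 843 + 1476 = 2319
→ [165, 335, 209, 1005, 2319]
Total after period 2: 165 + 335 + 209 + 1005 + 2319 = 4033

4033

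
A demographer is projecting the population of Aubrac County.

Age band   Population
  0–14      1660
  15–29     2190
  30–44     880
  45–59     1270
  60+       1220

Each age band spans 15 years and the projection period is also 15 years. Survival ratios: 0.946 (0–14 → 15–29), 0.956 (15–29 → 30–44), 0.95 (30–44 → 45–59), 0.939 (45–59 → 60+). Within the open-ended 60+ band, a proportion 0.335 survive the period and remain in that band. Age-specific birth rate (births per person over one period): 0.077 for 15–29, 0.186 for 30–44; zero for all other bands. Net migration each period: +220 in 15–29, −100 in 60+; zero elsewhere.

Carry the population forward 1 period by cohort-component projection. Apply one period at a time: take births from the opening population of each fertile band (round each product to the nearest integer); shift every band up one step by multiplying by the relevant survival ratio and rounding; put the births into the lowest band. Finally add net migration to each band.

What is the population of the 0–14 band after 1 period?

Call the bands 1 to 5, youngest first.
[period 1]
Births: 2190 × 0.077 = 169 ; 880 × 0.186 = 164 → total 333
Band 2: 1660 × 0.946 = 1570
Band 3: 2190 × 0.956 = 2094
Band 4: 880 × 0.95 = 836
Band 5: 1270 × 0.939 + 1220 × 0.335 = 1193 + 409 = 1602
Net migration: Band 2 + 220 → 1790; Band 5 − 100 → 1502
→ [333, 1790, 2094, 836, 1502]

333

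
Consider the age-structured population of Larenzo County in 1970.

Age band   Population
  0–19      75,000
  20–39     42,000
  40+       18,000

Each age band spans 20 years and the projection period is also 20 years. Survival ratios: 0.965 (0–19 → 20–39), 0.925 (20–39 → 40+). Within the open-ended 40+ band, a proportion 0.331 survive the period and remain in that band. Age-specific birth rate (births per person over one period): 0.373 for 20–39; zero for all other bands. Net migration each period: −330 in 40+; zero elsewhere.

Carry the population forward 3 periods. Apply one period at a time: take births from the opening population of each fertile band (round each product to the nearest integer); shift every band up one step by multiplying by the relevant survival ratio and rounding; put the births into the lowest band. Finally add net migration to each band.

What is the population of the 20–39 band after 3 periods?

Period 1:
Births: 42000 × 0.373 = 15666
20–39: 75000 × 0.965 = 72375
40+: 42000 × 0.925 + 18000 × 0.331 = 38850 + 5958 = 44808
Net migration: 40+ − 330 → 44478
→ [15666, 72375, 44478]
Period 2:
Births: 72375 × 0.373 = 26996
20–39: 15666 × 0.965 = 15118
40+: 72375 × 0.925 + 44478 × 0.331 = 66947 + 14722 = 81669
Net migration: 40+ − 330 → 81339
→ [26996, 15118, 81339]
Period 3:
Births: 15118 × 0.373 = 5639
20–39: 26996 × 0.965 = 26051
40+: 15118 × 0.925 + 81339 × 0.331 = 13984 + 26923 = 40907
Net migration: 40+ − 330 → 40577
→ [5639, 26051, 40577]

26051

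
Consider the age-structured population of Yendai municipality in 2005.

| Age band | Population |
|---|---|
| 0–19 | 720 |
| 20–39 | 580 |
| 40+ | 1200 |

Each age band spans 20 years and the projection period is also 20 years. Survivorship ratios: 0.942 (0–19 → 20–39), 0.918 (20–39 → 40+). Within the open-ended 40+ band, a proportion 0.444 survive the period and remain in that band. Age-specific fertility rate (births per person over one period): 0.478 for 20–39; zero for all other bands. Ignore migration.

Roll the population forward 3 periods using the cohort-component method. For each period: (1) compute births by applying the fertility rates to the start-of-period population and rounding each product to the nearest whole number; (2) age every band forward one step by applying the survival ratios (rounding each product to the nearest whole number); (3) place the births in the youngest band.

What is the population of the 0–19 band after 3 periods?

125

— Period 1 —
Births: 580 × 0.478 = 277
20–39: 720 × 0.942 = 678
40+: 580 × 0.918 + 1200 × 0.444 = 532 + 533 = 1065
Giving 277 / 678 / 1065.
— Period 2 —
Births: 678 × 0.478 = 324
20–39: 277 × 0.942 = 261
40+: 678 × 0.918 + 1065 × 0.444 = 622 + 473 = 1095
Giving 324 / 261 / 1095.
— Period 3 —
Births: 261 × 0.478 = 125
20–39: 324 × 0.942 = 305
40+: 261 × 0.918 + 1095 × 0.444 = 240 + 486 = 726
Giving 125 / 305 / 726.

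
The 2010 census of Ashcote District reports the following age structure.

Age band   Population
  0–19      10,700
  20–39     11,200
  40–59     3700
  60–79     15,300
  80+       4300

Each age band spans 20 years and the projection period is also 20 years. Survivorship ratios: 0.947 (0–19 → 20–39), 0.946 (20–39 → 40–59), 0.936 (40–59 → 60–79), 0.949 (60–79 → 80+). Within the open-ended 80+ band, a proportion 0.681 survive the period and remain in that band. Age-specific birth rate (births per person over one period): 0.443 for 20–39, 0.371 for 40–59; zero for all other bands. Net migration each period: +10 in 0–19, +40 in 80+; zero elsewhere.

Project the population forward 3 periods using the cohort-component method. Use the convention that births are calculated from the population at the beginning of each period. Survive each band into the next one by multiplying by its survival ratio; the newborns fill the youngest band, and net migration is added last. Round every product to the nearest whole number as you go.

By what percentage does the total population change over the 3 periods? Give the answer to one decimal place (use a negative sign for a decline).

Period 1.
Births: 11200 × 0.443 = 4962  |  3700 × 0.371 = 1373 → 6335
20–39: 10700 × 0.947 = 10133
40–59: 11200 × 0.946 = 10595
60–79: 3700 × 0.936 = 3463
80+: 15300 × 0.949 + 4300 × 0.681 = 14520 + 2928 = 17448
Net migration: 0–19 + 10 → 6345; 80+ + 40 → 17488
End of period: [6345, 10133, 10595, 3463, 17488]
Period 2.
Births: 10133 × 0.443 = 4489  |  10595 × 0.371 = 3931 → 8420
20–39: 6345 × 0.947 = 6009
40–59: 10133 × 0.946 = 9586
60–79: 10595 × 0.936 = 9917
80+: 3463 × 0.949 + 17488 × 0.681 = 3286 + 11909 = 15195
Net migration: 0–19 + 10 → 8430; 80+ + 40 → 15235
End of period: [8430, 6009, 9586, 9917, 15235]
Period 3.
Births: 6009 × 0.443 = 2662  |  9586 × 0.371 = 3556 → 6218
20–39: 8430 × 0.947 = 7983
40–59: 6009 × 0.946 = 5685
60–79: 9586 × 0.936 = 8972
80+: 9917 × 0.949 + 15235 × 0.681 = 9411 + 10375 = 19786
Net migration: 0–19 + 10 → 6228; 80+ + 40 → 19826
End of period: [6228, 7983, 5685, 8972, 19826]
Total: 45200 → 48694; change = 3494; percentage change = 7.7%

7.7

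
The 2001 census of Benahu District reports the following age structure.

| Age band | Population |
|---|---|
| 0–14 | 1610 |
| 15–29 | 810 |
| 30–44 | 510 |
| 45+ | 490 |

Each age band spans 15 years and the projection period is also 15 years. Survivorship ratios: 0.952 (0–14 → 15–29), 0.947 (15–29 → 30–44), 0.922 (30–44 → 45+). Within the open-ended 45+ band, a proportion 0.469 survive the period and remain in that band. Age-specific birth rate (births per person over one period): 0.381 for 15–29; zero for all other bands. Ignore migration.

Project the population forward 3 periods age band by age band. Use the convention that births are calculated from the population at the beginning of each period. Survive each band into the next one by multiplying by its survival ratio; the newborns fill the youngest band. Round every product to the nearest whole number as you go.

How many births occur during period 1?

Period 1.
Births: 810 × 0.381 = 309
15–29: 1610 × 0.952 = 1533
30–44: 810 × 0.947 = 767
45+: 510 × 0.922 + 490 × 0.469 = 470 + 230 = 700
End of period: [309, 1533, 767, 700]

309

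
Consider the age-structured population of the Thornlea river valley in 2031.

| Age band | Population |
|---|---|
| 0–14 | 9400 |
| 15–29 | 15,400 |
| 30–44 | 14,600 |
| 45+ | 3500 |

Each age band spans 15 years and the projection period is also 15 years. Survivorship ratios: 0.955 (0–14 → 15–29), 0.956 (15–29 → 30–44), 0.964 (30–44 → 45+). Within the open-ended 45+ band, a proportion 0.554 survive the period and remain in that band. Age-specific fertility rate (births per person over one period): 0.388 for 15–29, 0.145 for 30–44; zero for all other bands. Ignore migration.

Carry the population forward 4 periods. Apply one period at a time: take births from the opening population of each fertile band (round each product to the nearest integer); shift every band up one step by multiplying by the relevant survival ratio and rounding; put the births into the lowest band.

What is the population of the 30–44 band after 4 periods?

5129

Period 1.
Births: 15400 × 0.388 = 5975 ; 14600 × 0.145 = 2117 — total 8092
15–29: 9400 × 0.955 = 8977
30–44: 15400 × 0.956 = 14722
45+: 14600 × 0.964 + 3500 × 0.554 = 14074 + 1939 = 16013
End of period: [8092, 8977, 14722, 16013]
Period 2.
Births: 8977 × 0.388 = 3483 ; 14722 × 0.145 = 2135 — total 5618
15–29: 8092 × 0.955 = 7728
30–44: 8977 × 0.956 = 8582
45+: 14722 × 0.964 + 16013 × 0.554 = 14192 + 8871 = 23063
End of period: [5618, 7728, 8582, 23063]
Period 3.
Births: 7728 × 0.388 = 2998 ; 8582 × 0.145 = 1244 — total 4242
15–29: 5618 × 0.955 = 5365
30–44: 7728 × 0.956 = 7388
45+: 8582 × 0.964 + 23063 × 0.554 = 8273 + 12777 = 21050
End of period: [4242, 5365, 7388, 21050]
Period 4.
Births: 5365 × 0.388 = 2082 ; 7388 × 0.145 = 1071 — total 3153
15–29: 4242 × 0.955 = 4051
30–44: 5365 × 0.956 = 5129
45+: 7388 × 0.964 + 21050 × 0.554 = 7122 + 11662 = 18784
End of period: [3153, 4051, 5129, 18784]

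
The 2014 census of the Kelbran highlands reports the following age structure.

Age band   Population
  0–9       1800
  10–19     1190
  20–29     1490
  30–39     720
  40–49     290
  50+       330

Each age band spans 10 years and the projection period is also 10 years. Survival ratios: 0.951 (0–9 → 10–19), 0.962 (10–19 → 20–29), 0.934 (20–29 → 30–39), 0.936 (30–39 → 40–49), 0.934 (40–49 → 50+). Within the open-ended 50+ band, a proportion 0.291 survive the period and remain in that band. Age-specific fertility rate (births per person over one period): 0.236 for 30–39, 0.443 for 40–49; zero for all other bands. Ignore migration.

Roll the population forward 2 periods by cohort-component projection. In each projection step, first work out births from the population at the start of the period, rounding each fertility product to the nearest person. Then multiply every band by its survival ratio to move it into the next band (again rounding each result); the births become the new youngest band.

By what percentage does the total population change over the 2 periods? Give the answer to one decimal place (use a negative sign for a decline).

Period 1.
Births: 720 × 0.236 = 170 ; 290 × 0.443 = 128 → 298
10–19: 1800 × 0.951 = 1712
20–29: 1190 × 0.962 = 1145
30–39: 1490 × 0.934 = 1392
40–49: 720 × 0.936 = 674
50+: 290 × 0.934 + 330 × 0.291 = 271 + 96 = 367
Population now: 0–9=298, 10–19=1712, 20–29=1145, 30–39=1392, 40–49=674, 50+=367
Period 2.
Births: 1392 × 0.236 = 329 ; 674 × 0.443 = 299 → 628
10–19: 298 × 0.951 = 283
20–29: 1712 × 0.962 = 1647
30–39: 1145 × 0.934 = 1069
40–49: 1392 × 0.936 = 1303
50+: 674 × 0.934 + 367 × 0.291 = 630 + 107 = 737
Population now: 0–9=628, 10–19=283, 20–29=1647, 30–39=1069, 40–49=1303, 50+=737
Total: 5820 → 5667; change = -153; percentage change = -2.6%

-2.6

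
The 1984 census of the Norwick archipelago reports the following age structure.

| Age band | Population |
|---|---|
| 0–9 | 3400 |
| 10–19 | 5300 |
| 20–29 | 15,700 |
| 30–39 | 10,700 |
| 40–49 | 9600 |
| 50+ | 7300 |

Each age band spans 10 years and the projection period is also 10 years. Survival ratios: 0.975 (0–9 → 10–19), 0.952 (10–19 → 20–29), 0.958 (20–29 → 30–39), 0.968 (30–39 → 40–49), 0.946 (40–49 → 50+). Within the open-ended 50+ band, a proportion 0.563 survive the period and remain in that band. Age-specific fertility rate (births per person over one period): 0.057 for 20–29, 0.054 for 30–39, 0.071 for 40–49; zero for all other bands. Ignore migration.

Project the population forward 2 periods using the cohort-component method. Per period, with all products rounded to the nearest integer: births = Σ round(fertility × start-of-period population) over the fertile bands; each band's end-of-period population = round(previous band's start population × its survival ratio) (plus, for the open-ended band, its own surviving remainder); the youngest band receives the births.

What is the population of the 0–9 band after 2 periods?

1835

Numbering the groups 1..6 from youngest to oldest:
After projecting period 1:
Births: 15700 × 0.057 = 895  |  10700 × 0.054 = 578  |  9600 × 0.071 = 682 → total 2155
Group 2: 3400 × 0.975 = 3315
Group 3: 5300 × 0.952 = 5046
Group 4: 15700 × 0.958 = 15041
Group 5: 10700 × 0.968 = 10358
Group 6: 9600 × 0.946 + 7300 × 0.563 = 9082 + 4110 = 13192
End of period: [2155, 3315, 5046, 15041, 10358, 13192]
After projecting period 2:
Births: 5046 × 0.057 = 288  |  15041 × 0.054 = 812  |  10358 × 0.071 = 735 → total 1835
Group 2: 2155 × 0.975 = 2101
Group 3: 3315 × 0.952 = 3156
Group 4: 5046 × 0.958 = 4834
Group 5: 15041 × 0.968 = 14560
Group 6: 10358 × 0.946 + 13192 × 0.563 = 9799 + 7427 = 17226
End of period: [1835, 2101, 3156, 4834, 14560, 17226]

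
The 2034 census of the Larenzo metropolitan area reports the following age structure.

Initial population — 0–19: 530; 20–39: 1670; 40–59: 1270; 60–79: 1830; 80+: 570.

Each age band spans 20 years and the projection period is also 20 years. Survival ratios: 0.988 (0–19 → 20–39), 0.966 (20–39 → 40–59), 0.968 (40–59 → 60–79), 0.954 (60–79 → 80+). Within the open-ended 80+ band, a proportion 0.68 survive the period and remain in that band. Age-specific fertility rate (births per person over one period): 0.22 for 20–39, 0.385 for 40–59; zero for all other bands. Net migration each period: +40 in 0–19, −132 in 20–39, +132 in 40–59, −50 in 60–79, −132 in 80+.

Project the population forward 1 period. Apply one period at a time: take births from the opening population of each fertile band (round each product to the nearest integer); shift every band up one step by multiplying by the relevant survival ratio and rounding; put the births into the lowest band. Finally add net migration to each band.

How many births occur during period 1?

(Groups numbered youngest = 1 to oldest = 5.)
Period 1:
Births: 1670 × 0.22 = 367  |  1270 × 0.385 = 489 — total 856
Group 2: 530 × 0.988 = 524
Group 3: 1670 × 0.966 = 1613
Group 4: 1270 × 0.968 = 1229
Group 5: 1830 × 0.954 + 570 × 0.68 = 1746 + 388 = 2134
Net migration: Group 1 + 40 → 896; Group 2 − 132 → 392; Group 3 + 132 → 1745; Group 4 − 50 → 1179; Group 5 − 132 → 2002
→ [896, 392, 1745, 1179, 2002]

856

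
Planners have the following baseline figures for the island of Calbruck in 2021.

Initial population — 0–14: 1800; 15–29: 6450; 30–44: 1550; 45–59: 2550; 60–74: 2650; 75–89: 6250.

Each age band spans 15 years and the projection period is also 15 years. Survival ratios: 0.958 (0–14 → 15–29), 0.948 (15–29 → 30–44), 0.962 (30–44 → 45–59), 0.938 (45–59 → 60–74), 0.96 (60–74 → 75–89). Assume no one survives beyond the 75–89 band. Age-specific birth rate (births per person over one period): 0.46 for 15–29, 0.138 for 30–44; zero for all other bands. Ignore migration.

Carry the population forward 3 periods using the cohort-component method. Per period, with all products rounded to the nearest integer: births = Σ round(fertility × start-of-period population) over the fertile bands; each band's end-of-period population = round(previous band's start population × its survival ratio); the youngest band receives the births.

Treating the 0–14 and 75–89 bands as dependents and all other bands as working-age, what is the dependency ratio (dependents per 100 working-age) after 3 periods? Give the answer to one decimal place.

Call the groups 1 to 6, youngest first.
Period 1.
Births: 6450 × 0.46 = 2967 ; 1550 × 0.138 = 214 — total 3181
Group 2: 1800 × 0.958 = 1724
Group 3: 6450 × 0.948 = 6115
Group 4: 1550 × 0.962 = 1491
Group 5: 2550 × 0.938 = 2392
Group 6: 2650 × 0.96 = 2544
Giving 3181 / 1724 / 6115 / 1491 / 2392 / 2544.
Period 2.
Births: 1724 × 0.46 = 793 ; 6115 × 0.138 = 844 — total 1637
Group 2: 3181 × 0.958 = 3047
Group 3: 1724 × 0.948 = 1634
Group 4: 6115 × 0.962 = 5883
Group 5: 1491 × 0.938 = 1399
Group 6: 2392 × 0.96 = 2296
Giving 1637 / 3047 / 1634 / 5883 / 1399 / 2296.
Period 3.
Births: 3047 × 0.46 = 1402 ; 1634 × 0.138 = 225 — total 1627
Group 2: 1637 × 0.958 = 1568
Group 3: 3047 × 0.948 = 2889
Group 4: 1634 × 0.962 = 1572
Group 5: 5883 × 0.938 = 5518
Group 6: 1399 × 0.96 = 1343
Giving 1627 / 1568 / 2889 / 1572 / 5518 / 1343.
Dependents (band 0–14 + band 75–89) = 1627 + 1343 = 2970; working-age = 11547; ratio = 2970/11547 × 100 = 25.7

25.7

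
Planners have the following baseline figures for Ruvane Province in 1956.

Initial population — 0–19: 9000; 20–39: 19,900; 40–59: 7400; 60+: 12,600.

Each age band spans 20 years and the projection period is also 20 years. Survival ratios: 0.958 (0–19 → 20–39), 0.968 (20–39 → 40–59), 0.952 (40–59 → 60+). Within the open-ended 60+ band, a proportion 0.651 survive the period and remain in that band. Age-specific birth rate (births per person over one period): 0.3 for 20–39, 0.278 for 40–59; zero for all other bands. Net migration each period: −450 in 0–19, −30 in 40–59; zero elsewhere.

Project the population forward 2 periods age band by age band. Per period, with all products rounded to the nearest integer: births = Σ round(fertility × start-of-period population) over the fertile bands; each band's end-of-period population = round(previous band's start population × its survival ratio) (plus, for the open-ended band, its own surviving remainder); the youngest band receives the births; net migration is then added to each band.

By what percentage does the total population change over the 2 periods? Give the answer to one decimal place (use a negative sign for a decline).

Let band 1 be 0–19 through band 4 = 60+.
After projecting period 1:
Births: 19900 × 0.3 = 5970 ; 7400 × 0.278 = 2057 → total 8027
Band 2: 9000 × 0.958 = 8622
Band 3: 19900 × 0.968 = 19263
Band 4: 7400 × 0.952 + 12600 × 0.651 = 7045 + 8203 = 15248
Net migration: Band 1 − 450 → 7577; Band 3 − 30 → 19233
Population now: 0–19=7577, 20–39=8622, 40–59=19233, 60+=15248
After projecting period 2:
Births: 8622 × 0.3 = 2587 ; 19233 × 0.278 = 5347 → total 7934
Band 2: 7577 × 0.958 = 7259
Band 3: 8622 × 0.968 = 8346
Band 4: 19233 × 0.952 + 15248 × 0.651 = 18310 + 9926 = 28236
Net migration: Band 1 − 450 → 7484; Band 3 − 30 → 8316
Population now: 0–19=7484, 20–39=7259, 40–59=8316, 60+=28236
Total: 48900 → 51295; change = 2395; percentage change = 4.9%

4.9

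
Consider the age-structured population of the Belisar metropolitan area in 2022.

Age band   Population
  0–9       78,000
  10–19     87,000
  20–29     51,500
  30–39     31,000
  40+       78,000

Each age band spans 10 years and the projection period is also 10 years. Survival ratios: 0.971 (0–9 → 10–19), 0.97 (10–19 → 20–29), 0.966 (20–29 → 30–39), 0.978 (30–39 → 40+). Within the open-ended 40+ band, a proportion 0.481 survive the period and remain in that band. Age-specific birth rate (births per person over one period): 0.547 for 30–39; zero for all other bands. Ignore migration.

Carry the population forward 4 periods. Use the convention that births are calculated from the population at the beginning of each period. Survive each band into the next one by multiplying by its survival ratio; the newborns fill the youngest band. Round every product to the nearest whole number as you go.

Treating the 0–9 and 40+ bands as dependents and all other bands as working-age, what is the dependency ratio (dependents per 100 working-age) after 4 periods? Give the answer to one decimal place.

Call the bands 1 to 5, youngest first.
After projecting period 1:
Births: 31000 × 0.547 = 16957
Band 2: 78000 × 0.971 = 75738
Band 3: 87000 × 0.97 = 84390
Band 4: 51500 × 0.966 = 49749
Band 5: 31000 × 0.978 + 78000 × 0.481 = 30318 + 37518 = 67836
→ [16957, 75738, 84390, 49749, 67836]
After projecting period 2:
Births: 49749 × 0.547 = 27213
Band 2: 16957 × 0.971 = 16465
Band 3: 75738 × 0.97 = 73466
Band 4: 84390 × 0.966 = 81521
Band 5: 49749 × 0.978 + 67836 × 0.481 = 48655 + 32629 = 81284
→ [27213, 16465, 73466, 81521, 81284]
After projecting period 3:
Births: 81521 × 0.547 = 44592
Band 2: 27213 × 0.971 = 26424
Band 3: 16465 × 0.97 = 15971
Band 4: 73466 × 0.966 = 70968
Band 5: 81521 × 0.978 + 81284 × 0.481 = 79728 + 39098 = 118826
→ [44592, 26424, 15971, 70968, 118826]
After projecting period 4:
Births: 70968 × 0.547 = 38819
Band 2: 44592 × 0.971 = 43299
Band 3: 26424 × 0.97 = 25631
Band 4: 15971 × 0.966 = 15428
Band 5: 70968 × 0.978 + 118826 × 0.481 = 69407 + 57155 = 126562
→ [38819, 43299, 25631, 15428, 126562]
Dependents (band 0–9 + band 40+) = 38819 + 126562 = 165381; working-age = 84358; ratio = 165381/84358 × 100 = 196.0

196.0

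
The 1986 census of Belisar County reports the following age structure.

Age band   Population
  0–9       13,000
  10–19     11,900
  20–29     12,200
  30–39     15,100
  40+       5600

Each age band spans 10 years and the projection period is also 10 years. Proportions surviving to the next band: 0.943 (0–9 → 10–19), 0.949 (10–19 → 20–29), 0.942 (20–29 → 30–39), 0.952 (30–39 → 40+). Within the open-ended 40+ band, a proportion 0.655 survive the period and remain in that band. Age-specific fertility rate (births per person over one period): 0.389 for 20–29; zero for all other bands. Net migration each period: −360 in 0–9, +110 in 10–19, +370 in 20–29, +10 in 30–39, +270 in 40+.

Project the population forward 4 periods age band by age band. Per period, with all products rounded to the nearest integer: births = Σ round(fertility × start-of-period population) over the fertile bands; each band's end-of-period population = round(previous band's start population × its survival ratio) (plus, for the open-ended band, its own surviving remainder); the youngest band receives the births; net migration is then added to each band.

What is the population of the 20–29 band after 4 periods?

4213

(Bands numbered youngest = 1 to oldest = 5.)
[period 1]
Births: 12200 * 0.389 = 4746
Band 2: 13000 * 0.943 = 12259
Band 3: 11900 * 0.949 = 11293
Band 4: 12200 * 0.942 = 11492
Band 5: 15100 * 0.952 + 5600 * 0.655 = 14375 + 3668 = 18043
Net migration: Band 1 − 360 → 4386; Band 2 + 110 → 12369; Band 3 + 370 → 11663; Band 4 + 10 → 11502; Band 5 + 270 → 18313
End of period: [4386, 12369, 11663, 11502, 18313]
[period 2]
Births: 11663 * 0.389 = 4537
Band 2: 4386 * 0.943 = 4136
Band 3: 12369 * 0.949 = 11738
Band 4: 11663 * 0.942 = 10987
Band 5: 11502 * 0.952 + 18313 * 0.655 = 10950 + 11995 = 22945
Net migration: Band 1 − 360 → 4177; Band 2 + 110 → 4246; Band 3 + 370 → 12108; Band 4 + 10 → 10997; Band 5 + 270 → 23215
End of period: [4177, 4246, 12108, 10997, 23215]
[period 3]
Births: 12108 * 0.389 = 4710
Band 2: 4177 * 0.943 = 3939
Band 3: 4246 * 0.949 = 4029
Band 4: 12108 * 0.942 = 11406
Band 5: 10997 * 0.952 + 23215 * 0.655 = 10469 + 15206 = 25675
Net migration: Band 1 − 360 → 4350; Band 2 + 110 → 4049; Band 3 + 370 → 4399; Band 4 + 10 → 11416; Band 5 + 270 → 25945
End of period: [4350, 4049, 4399, 11416, 25945]
[period 4]
Births: 4399 * 0.389 = 1711
Band 2: 4350 * 0.943 = 4102
Band 3: 4049 * 0.949 = 3843
Band 4: 4399 * 0.942 = 4144
Band 5: 11416 * 0.952 + 25945 * 0.655 = 10868 + 16994 = 27862
Net migration: Band 1 − 360 → 1351; Band 2 + 110 → 4212; Band 3 + 370 → 4213; Band 4 + 10 → 4154; Band 5 + 270 → 28132
End of period: [1351, 4212, 4213, 4154, 28132]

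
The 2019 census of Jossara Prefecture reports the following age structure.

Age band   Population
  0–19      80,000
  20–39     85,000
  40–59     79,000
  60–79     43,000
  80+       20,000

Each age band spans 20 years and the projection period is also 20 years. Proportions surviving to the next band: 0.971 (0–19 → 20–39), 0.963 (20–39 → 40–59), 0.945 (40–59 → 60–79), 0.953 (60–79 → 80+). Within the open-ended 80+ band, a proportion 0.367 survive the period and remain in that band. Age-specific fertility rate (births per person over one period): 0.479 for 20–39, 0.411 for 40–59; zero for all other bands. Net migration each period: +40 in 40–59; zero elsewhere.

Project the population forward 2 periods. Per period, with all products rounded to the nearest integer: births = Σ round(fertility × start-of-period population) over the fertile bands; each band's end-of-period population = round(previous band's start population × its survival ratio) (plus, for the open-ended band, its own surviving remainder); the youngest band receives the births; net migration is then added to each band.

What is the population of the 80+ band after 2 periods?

88879

[period 1]
Births: 85000 × 0.479 = 40715, 79000 × 0.411 = 32469 → 73184
20–39: 80000 × 0.971 = 77680
40–59: 85000 × 0.963 = 81855
60–79: 79000 × 0.945 = 74655
80+: 43000 × 0.953 + 20000 × 0.367 = 40979 + 7340 = 48319
Net migration: 40–59 + 40 → 81895
Giving 73184 / 77680 / 81895 / 74655 / 48319.
[period 2]
Births: 77680 × 0.479 = 37209, 81895 × 0.411 = 33659 → 70868
20–39: 73184 × 0.971 = 71062
40–59: 77680 × 0.963 = 74806
60–79: 81895 × 0.945 = 77391
80+: 74655 × 0.953 + 48319 × 0.367 = 71146 + 17733 = 88879
Net migration: 40–59 + 40 → 74846
Giving 70868 / 71062 / 74846 / 77391 / 88879.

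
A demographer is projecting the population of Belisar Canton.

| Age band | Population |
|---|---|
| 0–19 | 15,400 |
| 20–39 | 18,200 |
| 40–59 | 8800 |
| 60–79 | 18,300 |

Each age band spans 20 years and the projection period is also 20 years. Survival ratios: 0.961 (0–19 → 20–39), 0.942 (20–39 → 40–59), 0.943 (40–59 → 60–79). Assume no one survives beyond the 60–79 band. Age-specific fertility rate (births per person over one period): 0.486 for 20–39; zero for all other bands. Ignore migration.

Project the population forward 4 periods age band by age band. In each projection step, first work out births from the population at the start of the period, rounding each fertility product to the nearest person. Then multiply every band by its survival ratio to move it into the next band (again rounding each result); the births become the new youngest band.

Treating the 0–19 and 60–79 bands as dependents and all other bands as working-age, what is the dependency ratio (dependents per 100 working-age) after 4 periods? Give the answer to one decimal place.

104.1

[period 1]
Births: 18200 × 0.486 = 8845
20–39: 15400 × 0.961 = 14799
40–59: 18200 × 0.942 = 17144
60–79: 8800 × 0.943 = 8298
End of period: [8845, 14799, 17144, 8298]
[period 2]
Births: 14799 × 0.486 = 7192
20–39: 8845 × 0.961 = 8500
40–59: 14799 × 0.942 = 13941
60–79: 17144 × 0.943 = 16167
End of period: [7192, 8500, 13941, 16167]
[period 3]
Births: 8500 × 0.486 = 4131
20–39: 7192 × 0.961 = 6912
40–59: 8500 × 0.942 = 8007
60–79: 13941 × 0.943 = 13146
End of period: [4131, 6912, 8007, 13146]
[period 4]
Births: 6912 × 0.486 = 3359
20–39: 4131 × 0.961 = 3970
40–59: 6912 × 0.942 = 6511
60–79: 8007 × 0.943 = 7551
End of period: [3359, 3970, 6511, 7551]
Dependents (band 0–19 + band 60–79) = 3359 + 7551 = 10910; working-age = 10481; ratio = 10910/10481 × 100 = 104.1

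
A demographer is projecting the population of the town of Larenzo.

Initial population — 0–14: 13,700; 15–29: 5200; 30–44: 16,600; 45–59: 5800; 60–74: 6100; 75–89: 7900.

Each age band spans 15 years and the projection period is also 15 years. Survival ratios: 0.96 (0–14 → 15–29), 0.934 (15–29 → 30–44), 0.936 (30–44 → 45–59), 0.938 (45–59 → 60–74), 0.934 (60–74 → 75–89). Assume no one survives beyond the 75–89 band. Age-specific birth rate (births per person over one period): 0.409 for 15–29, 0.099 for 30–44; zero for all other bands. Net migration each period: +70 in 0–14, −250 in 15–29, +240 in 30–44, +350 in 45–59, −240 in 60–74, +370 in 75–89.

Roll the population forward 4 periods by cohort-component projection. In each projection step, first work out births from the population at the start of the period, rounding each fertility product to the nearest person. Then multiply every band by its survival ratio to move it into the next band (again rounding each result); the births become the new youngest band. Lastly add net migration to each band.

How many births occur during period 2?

Let band 1 be 0–14 through band 6 = 75–89.
After projecting period 1:
Births: 5200 * 0.409 = 2127 ; 16600 * 0.099 = 1643 ⇒ total 3770
Band 2: 13700 * 0.96 = 13152
Band 3: 5200 * 0.934 = 4857
Band 4: 16600 * 0.936 = 15538
Band 5: 5800 * 0.938 = 5440
Band 6: 6100 * 0.934 = 5697
Net migration: Band 1 + 70 → 3840; Band 2 − 250 → 12902; Band 3 + 240 → 5097; Band 4 + 350 → 15888; Band 5 − 240 → 5200; Band 6 + 370 → 6067
→ [3840, 12902, 5097, 15888, 5200, 6067]
After projecting period 2:
Births: 12902 * 0.409 = 5277 ; 5097 * 0.099 = 505 ⇒ total 5782
Band 2: 3840 * 0.96 = 3686
Band 3: 12902 * 0.934 = 12050
Band 4: 5097 * 0.936 = 4771
Band 5: 15888 * 0.938 = 14903
Band 6: 5200 * 0.934 = 4857
Net migration: Band 1 + 70 → 5852; Band 2 − 250 → 3436; Band 3 + 240 → 12290; Band 4 + 350 → 5121; Band 5 − 240 → 14663; Band 6 + 370 → 5227
→ [5852, 3436, 12290, 5121, 14663, 5227]

5782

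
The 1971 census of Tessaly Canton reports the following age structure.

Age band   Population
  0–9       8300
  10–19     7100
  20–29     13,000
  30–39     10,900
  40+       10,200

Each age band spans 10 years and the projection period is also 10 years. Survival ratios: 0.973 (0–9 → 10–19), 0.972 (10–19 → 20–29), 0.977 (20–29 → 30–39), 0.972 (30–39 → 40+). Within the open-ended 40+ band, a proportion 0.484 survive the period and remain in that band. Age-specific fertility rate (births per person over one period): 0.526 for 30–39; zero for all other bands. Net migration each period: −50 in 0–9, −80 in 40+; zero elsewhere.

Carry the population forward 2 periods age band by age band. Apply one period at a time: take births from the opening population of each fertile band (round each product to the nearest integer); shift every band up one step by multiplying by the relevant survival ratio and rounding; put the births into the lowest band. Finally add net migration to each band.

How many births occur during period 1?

5733

[period 1]
Births: 10900 * 0.526 = 5733
10–19: 8300 * 0.973 = 8076
20–29: 7100 * 0.972 = 6901
30–39: 13000 * 0.977 = 12701
40+: 10900 * 0.972 + 10200 * 0.484 = 10595 + 4937 = 15532
Net migration: 0–9 − 50 → 5683; 40+ − 80 → 15452
Population now: 0–9=5683, 10–19=8076, 20–29=6901, 30–39=12701, 40+=15452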